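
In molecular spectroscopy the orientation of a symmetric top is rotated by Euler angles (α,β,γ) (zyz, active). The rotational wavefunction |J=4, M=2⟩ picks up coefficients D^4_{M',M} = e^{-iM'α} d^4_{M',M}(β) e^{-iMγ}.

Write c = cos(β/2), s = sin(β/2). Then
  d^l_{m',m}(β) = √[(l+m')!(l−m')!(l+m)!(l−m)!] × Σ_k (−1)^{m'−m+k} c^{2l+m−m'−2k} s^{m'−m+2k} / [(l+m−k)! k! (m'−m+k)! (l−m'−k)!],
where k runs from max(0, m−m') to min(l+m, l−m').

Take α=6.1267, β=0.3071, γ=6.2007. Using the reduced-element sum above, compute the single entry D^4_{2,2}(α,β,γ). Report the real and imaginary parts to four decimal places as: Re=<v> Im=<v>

D^4_{2,2}(6.1267,0.3071,6.2007) = e^{-i·2·6.1267}·d^4_{2,2}(0.3071)·e^{-i·2·6.2007}. Compute d first:
Half-angle: c=0.988234, s=0.152947. N=√(720·2·720·2)=1440.000000
k∈{0,1,2} keeps every argument non-negative
  k=0: (−1)^0·1440.0000/(1440)·0.9882^8·0.1529^0 = +0.909661
  k=1: (−1)^1·1440.0000/(120)·0.9882^6·0.1529^2 = -0.261472
  k=2: (−1)^2·1440.0000/(96)·0.9882^4·0.1529^4 = +0.007829
d^4_{2,2}(0.3071) = +0.909661 -0.261472 +0.007829 = +0.656018
Phases: e^{-i·(2)·6.1267}=+0.951423+0.307886i, e^{-i·(2)·6.2007}=+0.986423+0.164223i ⇒ D=+0.582507+0.301737i

Re=0.5825 Im=0.3017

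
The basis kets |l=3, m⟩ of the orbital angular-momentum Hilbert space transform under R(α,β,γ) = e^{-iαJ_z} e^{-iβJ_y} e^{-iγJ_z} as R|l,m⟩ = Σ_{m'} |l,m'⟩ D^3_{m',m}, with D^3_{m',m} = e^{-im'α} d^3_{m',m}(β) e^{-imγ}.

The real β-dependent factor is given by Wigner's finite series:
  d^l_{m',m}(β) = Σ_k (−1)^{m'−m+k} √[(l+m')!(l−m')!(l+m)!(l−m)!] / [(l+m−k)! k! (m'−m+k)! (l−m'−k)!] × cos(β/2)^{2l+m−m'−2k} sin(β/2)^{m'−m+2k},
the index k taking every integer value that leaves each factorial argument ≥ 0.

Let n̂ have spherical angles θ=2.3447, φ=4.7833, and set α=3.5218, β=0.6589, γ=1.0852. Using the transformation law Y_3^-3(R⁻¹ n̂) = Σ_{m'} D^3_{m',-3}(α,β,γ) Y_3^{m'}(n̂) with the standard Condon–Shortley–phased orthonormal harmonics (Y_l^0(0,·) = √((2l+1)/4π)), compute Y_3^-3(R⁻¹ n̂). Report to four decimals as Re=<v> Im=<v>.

Need the full column D^3_{m',-3} for m'=−3..3 at α=3.5218, β=0.6589, γ=1.0852.
cos(β/2)=0.946220, sin(β/2)=0.323523
d^3_{-3,-3}: single k=0 term ⇒ +0.717718;  D = +0.223157+0.682144i
d^3_{-2,-3}: single k=0 term ⇒ -0.601093;  D = +0.385566+0.461143i
d^3_{-1,-3}: single k=0 term ⇒ +0.324956;  D = +0.286072+0.154140i
d^3_{0,-3}: single k=0 term ⇒ -0.128294;  D = +0.127461+0.014595i
d^3_{1,-3}: single k=0 term ⇒ +0.037988;  D = +0.036650-0.009993i
d^3_{2,-3}: single k=0 term ⇒ -0.008215;  D = +0.006557-0.004948i
d^3_{3,-3}: single k=0 term ⇒ +0.001147;  D = +0.000594-0.000981i
Y_3^{m'}(θ=2.3447,φ=4.7833) and Σ D·Y over m':
  (+0.2232+0.6821i)·(-0.0322-0.1492i)  (+0.3856+0.4611i)·(+0.3617-0.0516i)  (+0.2861+0.1541i)·(+0.0236+0.3326i)  (+0.1275+0.0146i)·(+0.1454+0.0000i)  (+0.0367-0.0100i)·(-0.0236+0.3326i)  (+0.0066-0.0049i)·(+0.3617+0.0516i)  (+0.0006-0.0010i)·(+0.0322-0.1492i)
Y_3^-3(R⁻¹ n̂) = +0.236830+0.203366i

Re=0.2368 Im=0.2034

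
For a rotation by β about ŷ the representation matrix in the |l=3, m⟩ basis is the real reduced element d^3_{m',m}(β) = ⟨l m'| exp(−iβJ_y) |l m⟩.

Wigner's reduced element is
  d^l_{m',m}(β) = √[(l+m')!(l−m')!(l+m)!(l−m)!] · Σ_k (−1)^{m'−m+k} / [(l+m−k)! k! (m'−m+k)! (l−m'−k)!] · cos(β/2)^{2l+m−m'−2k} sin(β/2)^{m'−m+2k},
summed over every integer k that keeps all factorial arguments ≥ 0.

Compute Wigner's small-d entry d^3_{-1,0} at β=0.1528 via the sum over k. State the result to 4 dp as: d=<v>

d=0.2560

d^3_{-1,0}(β=0.1528) via Wigner's sum:
c=cos(0.1528/2)=0.997083, s=sin(0.1528/2)=0.076326; N=√[2·24·6·6]=41.569219
Admissible k: 1..3 (factorial args all ≥0)
  k=1: (−1)^0·41.5692/(12)·0.9971^5·0.0763^1 = +0.260566
  k=2: (−1)^1·41.5692/(4)·0.9971^3·0.0763^3 = -0.004581
  k=3: (−1)^2·41.5692/(12)·0.9971^1·0.0763^5 = +0.000009
d^3_{-1,0}(0.1528) = +0.260566 -0.004581 +0.000009 = +0.255994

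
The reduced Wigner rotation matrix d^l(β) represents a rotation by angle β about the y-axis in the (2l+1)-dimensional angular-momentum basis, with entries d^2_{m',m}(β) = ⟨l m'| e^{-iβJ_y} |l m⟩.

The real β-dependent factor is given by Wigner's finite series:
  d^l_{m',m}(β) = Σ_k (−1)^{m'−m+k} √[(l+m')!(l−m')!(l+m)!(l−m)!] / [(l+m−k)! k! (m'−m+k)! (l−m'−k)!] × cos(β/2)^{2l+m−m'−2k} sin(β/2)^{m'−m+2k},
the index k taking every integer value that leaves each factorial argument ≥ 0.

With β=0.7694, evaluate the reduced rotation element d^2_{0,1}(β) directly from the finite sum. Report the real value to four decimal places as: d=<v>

d^2_{0,1}(β=0.7694) via Wigner's sum:
Half-angle: c=0.926911, s=0.375281. N=√(2·2·6·1)=4.898979
The bounds max(0,m−m')=1 and min(l+m,l−m')=2 give 2 terms
  k=1: (−1)^0·4.8990/(2)·0.9269^3·0.3753^1 = +0.732060
  k=2: (−1)^1·4.8990/(2)·0.9269^1·0.3753^3 = -0.120001
d^2_{0,1}(0.7694) = +0.732060 -0.120001 = +0.612059

d=0.6121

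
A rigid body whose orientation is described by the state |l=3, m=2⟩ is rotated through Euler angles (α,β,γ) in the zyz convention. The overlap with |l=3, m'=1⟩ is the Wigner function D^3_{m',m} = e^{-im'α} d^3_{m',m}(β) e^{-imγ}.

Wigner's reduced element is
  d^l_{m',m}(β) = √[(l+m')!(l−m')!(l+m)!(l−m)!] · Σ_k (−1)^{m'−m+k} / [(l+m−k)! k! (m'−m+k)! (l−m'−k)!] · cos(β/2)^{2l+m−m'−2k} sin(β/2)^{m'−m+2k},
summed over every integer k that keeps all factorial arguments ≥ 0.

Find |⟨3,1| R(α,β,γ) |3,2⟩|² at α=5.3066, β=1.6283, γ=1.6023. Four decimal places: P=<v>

P=0.1902

Split into d^3_{1,2}(β=1.6283) × two z-phases.
With c≡cos(β/2)=0.686487 and s≡sin(β/2)=0.727142, N=[24·2·120·1]^{1/2}=75.894664
Admissible k: 1..2 (factorial args all ≥0)
  k=1: (−1)^0·75.8947/(24)·0.6865^5·0.7271^1 = +0.350574
  k=2: (−1)^1·75.8947/(12)·0.6865^3·0.7271^3 = -0.786656
d^3_{1,2}(1.6283) = +0.350574 -0.786656 = -0.436081
|D^3_{1,2}|² = |d^3_{1,2}(β)|² = (-0.436081)² = 0.190167 (the z-rotation phases have unit modulus)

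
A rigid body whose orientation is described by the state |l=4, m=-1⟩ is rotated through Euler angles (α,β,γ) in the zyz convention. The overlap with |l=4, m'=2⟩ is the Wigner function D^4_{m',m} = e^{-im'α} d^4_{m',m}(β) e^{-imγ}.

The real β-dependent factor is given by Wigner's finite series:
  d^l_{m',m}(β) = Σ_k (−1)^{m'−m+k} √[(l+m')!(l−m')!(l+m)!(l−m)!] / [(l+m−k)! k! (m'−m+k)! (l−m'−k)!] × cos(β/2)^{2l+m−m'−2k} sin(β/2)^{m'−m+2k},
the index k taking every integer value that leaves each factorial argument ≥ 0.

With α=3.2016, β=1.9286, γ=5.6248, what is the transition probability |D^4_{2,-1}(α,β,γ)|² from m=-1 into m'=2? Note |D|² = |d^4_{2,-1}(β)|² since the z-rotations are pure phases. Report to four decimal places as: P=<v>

First d^4_{2,-1}(β=1.9286), then the phase factors e^{-i(2)α} and e^{-i(-1)γ}:
Half-angle: c=0.569992, s=0.821650. N=√(720·2·6·120)=1018.233765
The bounds max(0,m−m')=0 and min(l+m,l−m')=2 give 3 terms
  k=0: (−1)^3·1018.2338/(72)·0.5700^5·0.8217^3 = -0.471976
  k=1: (−1)^4·1018.2338/(48)·0.5700^3·0.8217^5 = +1.471118
  k=2: (−1)^5·1018.2338/(240)·0.5700^1·0.8217^7 = -0.611383
d^4_{2,-1}(1.9286) = -0.471976 +1.471118 -0.611383 = +0.387758
|D^4_{2,-1}|² = |d^4_{2,-1}(β)|² = (+0.387758)² = 0.150357 (the z-rotation phases have unit modulus)

P=0.1504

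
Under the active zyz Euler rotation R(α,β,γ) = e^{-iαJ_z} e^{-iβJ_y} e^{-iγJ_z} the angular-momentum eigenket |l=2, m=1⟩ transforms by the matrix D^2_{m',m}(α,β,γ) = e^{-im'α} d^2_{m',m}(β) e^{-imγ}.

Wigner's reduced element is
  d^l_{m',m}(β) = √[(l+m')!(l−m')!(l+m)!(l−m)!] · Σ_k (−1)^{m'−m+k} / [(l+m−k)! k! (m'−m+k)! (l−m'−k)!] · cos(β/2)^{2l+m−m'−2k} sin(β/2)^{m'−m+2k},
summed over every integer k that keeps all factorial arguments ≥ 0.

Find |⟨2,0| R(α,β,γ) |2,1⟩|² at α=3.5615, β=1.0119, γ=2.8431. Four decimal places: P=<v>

Split into d^2_{0,1}(β=1.0119) × two z-phases.
c=cos(1.0119/2)=0.874714, s=sin(1.0119/2)=0.484639; N=√[2·2·6·1]=4.898979
Admissible k: 1..2 (factorial args all ≥0)
  k=1: (−1)^0·4.8990/(2)·0.8747^3·0.4846^1 = +0.794498
  k=2: (−1)^1·4.8990/(2)·0.8747^1·0.4846^3 = -0.243891
d^2_{0,1}(1.0119) = +0.794498 -0.243891 = +0.550606
|D^2_{0,1}|² = |d^2_{0,1}(β)|² = (+0.550606)² = 0.303167 (the z-rotation phases have unit modulus)

P=0.3032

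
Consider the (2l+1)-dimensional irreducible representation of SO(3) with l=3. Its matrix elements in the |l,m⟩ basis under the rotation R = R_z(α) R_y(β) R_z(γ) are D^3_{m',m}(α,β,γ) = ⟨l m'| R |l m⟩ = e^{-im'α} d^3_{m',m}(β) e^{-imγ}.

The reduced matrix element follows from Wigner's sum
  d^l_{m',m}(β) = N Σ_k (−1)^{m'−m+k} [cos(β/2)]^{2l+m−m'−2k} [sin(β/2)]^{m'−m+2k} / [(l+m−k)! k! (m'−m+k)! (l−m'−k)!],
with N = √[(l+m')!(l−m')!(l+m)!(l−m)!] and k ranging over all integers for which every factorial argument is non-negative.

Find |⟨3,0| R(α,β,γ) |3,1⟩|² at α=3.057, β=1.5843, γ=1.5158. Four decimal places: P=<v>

P=0.1871

Split into d^3_{0,1}(β=1.5843) × two z-phases.
Half-angle: c=0.702316, s=0.711865. N=√(6·6·24·2)=41.569219
k∈{1,2,3} keeps every argument non-negative
  k=1: (−1)^0·41.5692/(12)·0.7023^5·0.7119^1 = +0.421359
  k=2: (−1)^1·41.5692/(4)·0.7023^3·0.7119^3 = -1.298683
  k=3: (−1)^2·41.5692/(12)·0.7023^1·0.7119^5 = +0.444745
d^3_{0,1}(1.5843) = +0.421359 -1.298683 +0.444745 = -0.432578
|D^3_{0,1}|² = |d^3_{0,1}(β)|² = (-0.432578)² = 0.187124 (the z-rotation phases have unit modulus)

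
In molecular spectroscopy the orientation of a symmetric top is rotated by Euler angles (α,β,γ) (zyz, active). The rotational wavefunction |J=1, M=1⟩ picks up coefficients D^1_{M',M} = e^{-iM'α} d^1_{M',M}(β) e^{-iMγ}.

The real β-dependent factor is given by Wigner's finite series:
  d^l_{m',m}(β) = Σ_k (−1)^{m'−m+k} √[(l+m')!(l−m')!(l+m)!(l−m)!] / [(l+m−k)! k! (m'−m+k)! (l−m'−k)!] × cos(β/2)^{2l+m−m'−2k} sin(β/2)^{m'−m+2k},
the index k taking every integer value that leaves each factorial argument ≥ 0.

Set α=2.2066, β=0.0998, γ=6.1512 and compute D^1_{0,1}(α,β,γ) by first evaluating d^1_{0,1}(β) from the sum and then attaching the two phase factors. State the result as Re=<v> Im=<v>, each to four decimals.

D^1_{0,1}(2.2066,0.0998,6.1512) = e^{-i·0·2.2066}·d^1_{0,1}(0.0998)·e^{-i·1·6.1512}. Compute d first:
Half-angle: c=0.998755, s=0.049879. N=√(1·1·2·1)=1.414214
k: max(0,(1)−(0))=1 … min(1+(1),1−(0))=1
  k=1: (−1)^0·1.4142/(1)·0.9988^1·0.0499^1 = +0.070452
d^1_{0,1}(0.0998) = +0.070452
Attach z-rotation phases: D = e^{-i(0)(2.2066)}·(+0.070452)·e^{-i(1)(6.1512)} = +0.069839+0.009272i

Re=0.0698 Im=0.0093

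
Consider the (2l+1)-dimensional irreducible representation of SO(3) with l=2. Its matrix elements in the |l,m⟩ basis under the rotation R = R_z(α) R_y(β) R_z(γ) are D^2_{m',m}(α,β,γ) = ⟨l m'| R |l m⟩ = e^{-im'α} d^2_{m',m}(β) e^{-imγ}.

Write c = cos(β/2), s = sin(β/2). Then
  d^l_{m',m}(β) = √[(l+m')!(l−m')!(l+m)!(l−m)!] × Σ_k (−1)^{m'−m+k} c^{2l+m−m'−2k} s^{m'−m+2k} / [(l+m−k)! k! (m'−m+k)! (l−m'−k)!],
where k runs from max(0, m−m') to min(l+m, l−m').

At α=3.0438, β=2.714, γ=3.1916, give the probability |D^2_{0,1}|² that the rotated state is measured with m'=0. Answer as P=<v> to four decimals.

P=0.2136

First d^2_{0,1}(β=2.714), then the phase factors e^{-i(0)α} and e^{-i(1)γ}:
With c≡cos(β/2)=0.212171 and s≡sin(β/2)=0.977232, N=[2·2·6·1]^{1/2}=4.898979
k∈{1,2} keeps every argument non-negative
  k=1: (−1)^0·4.8990/(2)·0.2122^3·0.9772^1 = +0.022863
  k=2: (−1)^1·4.8990/(2)·0.2122^1·0.9772^3 = -0.485016
d^2_{0,1}(2.714) = +0.022863 -0.485016 = -0.462153
|D^2_{0,1}|² = |d^2_{0,1}(β)|² = (-0.462153)² = 0.213585 (the z-rotation phases have unit modulus)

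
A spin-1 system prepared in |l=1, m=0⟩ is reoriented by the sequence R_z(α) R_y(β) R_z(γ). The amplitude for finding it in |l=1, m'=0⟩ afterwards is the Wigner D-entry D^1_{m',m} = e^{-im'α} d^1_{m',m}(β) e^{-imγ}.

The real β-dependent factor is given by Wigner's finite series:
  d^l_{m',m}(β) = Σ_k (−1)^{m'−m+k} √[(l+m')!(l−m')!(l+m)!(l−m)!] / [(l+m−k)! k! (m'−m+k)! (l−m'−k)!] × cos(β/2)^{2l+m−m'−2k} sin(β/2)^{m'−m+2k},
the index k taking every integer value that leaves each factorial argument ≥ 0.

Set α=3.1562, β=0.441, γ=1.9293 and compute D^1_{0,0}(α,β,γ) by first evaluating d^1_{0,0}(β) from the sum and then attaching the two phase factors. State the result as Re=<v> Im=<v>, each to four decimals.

Split into d^1_{0,0}(β=0.441) × two z-phases.
Half-angle: c=0.975788, s=0.218718. N=√(1·1·1·1)=1.000000
Admissible k: 0..1 (factorial args all ≥0)
  k=0: (−1)^0·1.0000/(1)·0.9758^2·0.2187^0 = +0.952163
  k=1: (−1)^1·1.0000/(1)·0.9758^0·0.2187^2 = -0.047837
d^1_{0,0}(0.441) = +0.952163 -0.047837 = +0.904325
Phases: e^{-i·(0)·3.1562}=+1.000000+0.000000i, e^{-i·(0)·1.9293}=+1.000000+0.000000i ⇒ D=+0.904325+0.000000i

Re=0.9043 Im=0.0000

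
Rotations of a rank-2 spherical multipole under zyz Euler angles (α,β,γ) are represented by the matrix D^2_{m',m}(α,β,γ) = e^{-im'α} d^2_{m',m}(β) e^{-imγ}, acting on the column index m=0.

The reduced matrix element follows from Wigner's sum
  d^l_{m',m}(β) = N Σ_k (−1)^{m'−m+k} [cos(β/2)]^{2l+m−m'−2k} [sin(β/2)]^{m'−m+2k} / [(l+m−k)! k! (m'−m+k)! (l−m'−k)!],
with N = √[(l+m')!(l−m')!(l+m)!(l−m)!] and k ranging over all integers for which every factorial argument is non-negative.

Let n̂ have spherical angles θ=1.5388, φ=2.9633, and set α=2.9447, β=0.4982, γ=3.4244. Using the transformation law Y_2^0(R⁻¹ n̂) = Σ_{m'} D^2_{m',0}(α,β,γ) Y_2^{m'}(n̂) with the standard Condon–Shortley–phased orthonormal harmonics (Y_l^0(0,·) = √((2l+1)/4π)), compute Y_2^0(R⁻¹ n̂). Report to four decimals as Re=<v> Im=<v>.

Re=-0.0735 Im=0.0000

Need the full column D^2_{m',0} for m'=−2..2 at α=2.9447, β=0.4982, γ=3.4244.
cos(β/2)=0.969135, sin(β/2)=0.246532
d^2_{-2,0}: single k=2 term ⇒ +0.139827;  D = +0.129125-0.053650i
d^2_{-1,0}: k∈[1..2] ⇒ +0.549669 -0.035570 = +0.514099;  D = -0.504166+0.100570i
d^2_{0,0}: k∈[0..2] ⇒ +0.882138 -0.228336 +0.003694 = +0.657496;  D = +0.657496+0.000000i
d^2_{1,0}: k∈[0..1] ⇒ -0.549669 +0.035570 = -0.514099;  D = +0.504166+0.100570i
d^2_{2,0}: single k=0 term ⇒ +0.139827;  D = +0.129125+0.053650i
Y_2^{m'}(θ=1.5388,φ=2.9633) and Σ D·Y over m':
  (+0.1291-0.0536i)·(+0.3616+0.1347i)  (-0.5042+0.1006i)·(-0.0243-0.0044i)  (+0.6575+0.0000i)·(-0.3144+0.0000i)  (+0.5042+0.1006i)·(+0.0243-0.0044i)  (+0.1291+0.0536i)·(+0.3616-0.1347i)
Y_2^0(R⁻¹ n̂) = -0.073500+0.000000i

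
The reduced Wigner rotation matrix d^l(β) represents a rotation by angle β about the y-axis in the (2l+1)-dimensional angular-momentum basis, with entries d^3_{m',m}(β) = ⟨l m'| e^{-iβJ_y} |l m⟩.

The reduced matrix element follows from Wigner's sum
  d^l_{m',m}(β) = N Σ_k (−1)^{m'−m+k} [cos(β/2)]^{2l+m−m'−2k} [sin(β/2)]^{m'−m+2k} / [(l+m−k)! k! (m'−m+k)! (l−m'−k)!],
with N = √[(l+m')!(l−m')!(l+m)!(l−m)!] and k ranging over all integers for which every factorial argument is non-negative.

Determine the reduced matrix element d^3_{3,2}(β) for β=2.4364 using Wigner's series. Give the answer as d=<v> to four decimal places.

d=-0.0113

d^3_{3,2}(β=2.4364) via Wigner's sum:
Half-angle: c=0.345336, s=0.938479. N=√(720·1·120·1)=293.938769
k∈{0} keeps every argument non-negative
  k=0: (−1)^1·293.9388/(120)·0.3453^5·0.9385^1 = -0.011290
d^3_{3,2}(2.4364) = -0.011290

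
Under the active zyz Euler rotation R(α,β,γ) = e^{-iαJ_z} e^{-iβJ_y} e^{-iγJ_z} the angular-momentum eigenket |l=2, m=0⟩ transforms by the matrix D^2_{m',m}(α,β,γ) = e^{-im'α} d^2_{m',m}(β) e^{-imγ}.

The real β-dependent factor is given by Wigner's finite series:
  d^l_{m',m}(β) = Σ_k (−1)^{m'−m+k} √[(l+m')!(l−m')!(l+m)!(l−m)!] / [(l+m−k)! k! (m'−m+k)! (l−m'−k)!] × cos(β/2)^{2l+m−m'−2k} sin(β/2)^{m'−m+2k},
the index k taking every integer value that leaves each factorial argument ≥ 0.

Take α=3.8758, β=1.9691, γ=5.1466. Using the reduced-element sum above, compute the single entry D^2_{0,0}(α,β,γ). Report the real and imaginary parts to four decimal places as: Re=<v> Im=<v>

Re=-0.2744 Im=0.0000

D^2_{0,0}(3.8758,1.9691,5.1466) = e^{-i·0·3.8758}·d^2_{0,0}(1.9691)·e^{-i·0·5.1466}. Compute d first:
c=cos(1.9691/2)=0.553238, s=sin(1.9691/2)=0.833023; N=√[2·2·2·2]=4.000000
The bounds max(0,m−m')=0 and min(l+m,l−m')=2 give 3 terms
  k=0: (−1)^0·4.0000/(4)·0.5532^4·0.8330^0 = +0.093680
  k=1: (−1)^1·4.0000/(1)·0.5532^2·0.8330^2 = -0.849568
  k=2: (−1)^2·4.0000/(4)·0.5532^0·0.8330^4 = +0.481536
d^2_{0,0}(1.9691) = +0.093680 -0.849568 +0.481536 = -0.274352
Attach z-rotation phases: D = e^{-i(0)(3.8758)}·(-0.274352)·e^{-i(0)(5.1466)} = -0.274352+0.000000i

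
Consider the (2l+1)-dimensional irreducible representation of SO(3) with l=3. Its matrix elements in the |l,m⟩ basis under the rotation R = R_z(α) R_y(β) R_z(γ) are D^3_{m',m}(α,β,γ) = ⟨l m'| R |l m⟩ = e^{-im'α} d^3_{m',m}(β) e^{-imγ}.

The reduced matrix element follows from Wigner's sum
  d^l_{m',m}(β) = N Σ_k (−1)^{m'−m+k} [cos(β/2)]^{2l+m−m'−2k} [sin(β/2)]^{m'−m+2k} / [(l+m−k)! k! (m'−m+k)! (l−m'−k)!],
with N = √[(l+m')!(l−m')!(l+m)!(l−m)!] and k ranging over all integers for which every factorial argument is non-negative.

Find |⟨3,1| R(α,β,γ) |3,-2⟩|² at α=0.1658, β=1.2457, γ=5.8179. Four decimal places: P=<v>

P=0.2492

Split into d^3_{1,-2}(β=1.2457) × two z-phases.
Half-angle: c=0.812219, s=0.583352. N=√(24·2·1·120)=75.894664
k∈{0,1} keeps every argument non-negative
  k=0: (−1)^3·75.8947/(12)·0.8122^3·0.5834^3 = -0.672733
  k=1: (−1)^4·75.8947/(24)·0.8122^1·0.5834^5 = +0.173511
d^3_{1,-2}(1.2457) = -0.672733 +0.173511 = -0.499221
|D^3_{1,-2}|² = |d^3_{1,-2}(β)|² = (-0.499221)² = 0.249222 (the z-rotation phases have unit modulus)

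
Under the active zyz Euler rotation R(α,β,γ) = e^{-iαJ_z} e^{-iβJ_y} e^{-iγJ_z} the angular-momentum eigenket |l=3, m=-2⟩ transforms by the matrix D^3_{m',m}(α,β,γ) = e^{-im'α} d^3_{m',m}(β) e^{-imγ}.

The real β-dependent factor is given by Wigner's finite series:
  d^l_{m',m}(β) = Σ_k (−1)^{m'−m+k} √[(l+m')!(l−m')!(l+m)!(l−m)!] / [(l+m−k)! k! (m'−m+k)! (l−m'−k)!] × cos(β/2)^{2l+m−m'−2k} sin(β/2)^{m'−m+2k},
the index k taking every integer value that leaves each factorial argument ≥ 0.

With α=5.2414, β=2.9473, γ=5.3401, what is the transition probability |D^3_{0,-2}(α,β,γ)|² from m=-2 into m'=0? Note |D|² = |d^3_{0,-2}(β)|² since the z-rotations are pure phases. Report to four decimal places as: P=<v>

P=0.0025

D^3_{0,-2}(5.2414,2.9473,5.3401) = e^{-i·0·5.2414}·d^3_{0,-2}(2.9473)·e^{-i·-2·5.3401}. Compute d first:
Half-angle: c=0.096994, s=0.995285. N=√(6·6·1·120)=65.726707
Admissible k: 0..1 (factorial args all ≥0)
  k=0: (−1)^2·65.7267/(12)·0.0970^4·0.9953^2 = +0.000480
  k=1: (−1)^3·65.7267/(12)·0.0970^2·0.9953^4 = -0.050563
d^3_{0,-2}(2.9473) = +0.000480 -0.050563 = -0.050083
|D^3_{0,-2}|² = |d^3_{0,-2}(β)|² = (-0.050083)² = 0.002508 (the z-rotation phases have unit modulus)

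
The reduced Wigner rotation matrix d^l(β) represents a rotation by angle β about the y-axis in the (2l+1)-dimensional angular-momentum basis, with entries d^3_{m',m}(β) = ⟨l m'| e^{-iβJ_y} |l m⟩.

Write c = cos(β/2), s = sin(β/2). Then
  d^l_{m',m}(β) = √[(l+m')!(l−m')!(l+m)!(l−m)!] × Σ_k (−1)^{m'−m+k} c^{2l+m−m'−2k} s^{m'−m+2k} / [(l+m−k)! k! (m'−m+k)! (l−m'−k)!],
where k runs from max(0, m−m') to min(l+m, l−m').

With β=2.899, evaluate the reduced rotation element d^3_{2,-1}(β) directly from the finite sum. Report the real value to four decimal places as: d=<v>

d=0.3578

d^3_{2,-1}(β=2.899) via Wigner's sum:
c=cos(2.899/2)=0.120999, s=sin(2.899/2)=0.992653; N=√[120·1·2·24]=75.894664
k: max(0,(-1)−(2))=0 … min(3+(-1),3−(2))=1
  k=0: (−1)^3·75.8947/(12)·0.1210^3·0.9927^3 = -0.010959
  k=1: (−1)^4·75.8947/(24)·0.1210^1·0.9927^5 = +0.368781
d^3_{2,-1}(2.899) = -0.010959 +0.368781 = +0.357822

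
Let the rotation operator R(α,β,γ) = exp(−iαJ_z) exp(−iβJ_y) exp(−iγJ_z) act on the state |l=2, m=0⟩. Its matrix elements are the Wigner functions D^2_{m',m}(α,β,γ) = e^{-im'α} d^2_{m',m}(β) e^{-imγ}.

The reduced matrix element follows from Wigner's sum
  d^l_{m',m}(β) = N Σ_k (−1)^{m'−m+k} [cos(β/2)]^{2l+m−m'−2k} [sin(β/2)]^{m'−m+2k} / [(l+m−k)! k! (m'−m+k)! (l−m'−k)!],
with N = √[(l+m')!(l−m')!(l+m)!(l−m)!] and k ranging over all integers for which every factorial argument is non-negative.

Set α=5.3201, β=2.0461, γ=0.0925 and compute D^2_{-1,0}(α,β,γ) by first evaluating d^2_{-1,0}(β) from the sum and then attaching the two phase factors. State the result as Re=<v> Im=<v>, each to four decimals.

Re=-0.2845 Im=0.4091

Split into d^2_{-1,0}(β=2.0461) × two z-phases.
With c≡cos(β/2)=0.520765 and s≡sin(β/2)=0.853700, N=[1·6·2·2]^{1/2}=4.898979
The bounds max(0,m−m')=1 and min(l+m,l−m')=2 give 2 terms
  k=1: (−1)^0·4.8990/(2)·0.5208^3·0.8537^1 = +0.295329
  k=2: (−1)^1·4.8990/(2)·0.5208^1·0.8537^3 = -0.793658
d^2_{-1,0}(2.0461) = +0.295329 -0.793658 = -0.498329
Attach z-rotation phases: D = e^{-i(-1)(5.3201)}·(-0.498329)·e^{-i(0)(0.0925)} = -0.284541+0.409107i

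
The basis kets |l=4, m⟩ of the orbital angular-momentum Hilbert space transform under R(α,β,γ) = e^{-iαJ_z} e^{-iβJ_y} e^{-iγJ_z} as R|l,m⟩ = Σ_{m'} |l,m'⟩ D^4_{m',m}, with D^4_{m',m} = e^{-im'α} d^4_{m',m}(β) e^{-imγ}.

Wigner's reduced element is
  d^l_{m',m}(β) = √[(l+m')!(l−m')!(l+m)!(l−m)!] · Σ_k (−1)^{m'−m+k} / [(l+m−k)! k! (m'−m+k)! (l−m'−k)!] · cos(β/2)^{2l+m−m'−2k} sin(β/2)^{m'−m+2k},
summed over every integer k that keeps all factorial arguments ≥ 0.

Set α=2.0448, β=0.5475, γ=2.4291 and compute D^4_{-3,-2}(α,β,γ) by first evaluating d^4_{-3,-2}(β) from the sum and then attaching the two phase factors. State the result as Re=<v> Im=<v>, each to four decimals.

Re=-0.0018 Im=-0.5921

First d^4_{-3,-2}(β=0.5475), then the phase factors e^{-i(-3)α} and e^{-i(-2)γ}:
Half-angle: c=0.962764, s=0.270344. N=√(1·5040·2·720)=2693.993318
Admissible k: 1..2 (factorial args all ≥0)
  k=1: (−1)^0·2693.9933/(720)·0.9628^7·0.2703^1 = +0.775566
  k=2: (−1)^1·2693.9933/(240)·0.9628^5·0.2703^3 = -0.183456
d^4_{-3,-2}(0.5475) = +0.775566 -0.183456 = +0.592110
Phases: e^{-i·(-3)·2.0448}=+0.988952-0.148237i, e^{-i·(-2)·2.4291}=+0.145295-0.989388i ⇒ D=-0.001761-0.592107i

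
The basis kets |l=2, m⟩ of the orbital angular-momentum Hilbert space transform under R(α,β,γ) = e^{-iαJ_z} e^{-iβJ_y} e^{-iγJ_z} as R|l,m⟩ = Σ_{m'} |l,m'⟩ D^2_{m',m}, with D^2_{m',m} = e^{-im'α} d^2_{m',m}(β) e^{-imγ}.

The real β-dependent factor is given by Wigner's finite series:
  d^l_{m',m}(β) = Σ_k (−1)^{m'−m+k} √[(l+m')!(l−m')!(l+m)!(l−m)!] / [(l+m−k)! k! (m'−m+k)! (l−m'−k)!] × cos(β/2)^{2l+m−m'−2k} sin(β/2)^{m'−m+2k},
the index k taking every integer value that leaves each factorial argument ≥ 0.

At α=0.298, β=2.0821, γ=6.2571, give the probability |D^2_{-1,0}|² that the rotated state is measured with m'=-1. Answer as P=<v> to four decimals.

P=0.2732

D^2_{-1,0}(0.298,2.0821,6.2571) = e^{-i·-1·0.298}·d^2_{-1,0}(2.0821)·e^{-i·0·6.2571}. Compute d first:
Half-angle: c=0.505314, s=0.862935. N=√(1·6·2·2)=4.898979
k∈{1,2} keeps every argument non-negative
  k=1: (−1)^0·4.8990/(2)·0.5053^3·0.8629^1 = +0.272734
  k=2: (−1)^1·4.8990/(2)·0.5053^1·0.8629^3 = -0.795375
d^2_{-1,0}(2.0821) = +0.272734 -0.795375 = -0.522641
|D^2_{-1,0}|² = |d^2_{-1,0}(β)|² = (-0.522641)² = 0.273154 (the z-rotation phases have unit modulus)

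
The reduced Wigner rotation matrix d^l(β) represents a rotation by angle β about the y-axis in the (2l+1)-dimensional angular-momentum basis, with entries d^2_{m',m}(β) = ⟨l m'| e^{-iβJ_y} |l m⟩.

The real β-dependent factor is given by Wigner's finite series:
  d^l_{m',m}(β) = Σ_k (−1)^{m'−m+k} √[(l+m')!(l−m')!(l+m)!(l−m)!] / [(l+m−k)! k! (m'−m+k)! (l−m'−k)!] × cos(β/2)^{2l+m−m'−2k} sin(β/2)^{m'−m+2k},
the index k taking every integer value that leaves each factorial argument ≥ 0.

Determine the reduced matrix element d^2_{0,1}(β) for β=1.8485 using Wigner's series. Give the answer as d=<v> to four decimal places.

d=-0.3229

d^2_{0,1}(β=1.8485) via Wigner's sum:
Half-angle: c=0.602433, s=0.798169. N=√(2·2·6·1)=4.898979
k: max(0,(1)−(0))=1 … min(2+(1),2−(0))=2
  k=1: (−1)^0·4.8990/(2)·0.6024^3·0.7982^1 = +0.427462
  k=2: (−1)^1·4.8990/(2)·0.6024^1·0.7982^3 = -0.750360
d^2_{0,1}(1.8485) = +0.427462 -0.750360 = -0.322898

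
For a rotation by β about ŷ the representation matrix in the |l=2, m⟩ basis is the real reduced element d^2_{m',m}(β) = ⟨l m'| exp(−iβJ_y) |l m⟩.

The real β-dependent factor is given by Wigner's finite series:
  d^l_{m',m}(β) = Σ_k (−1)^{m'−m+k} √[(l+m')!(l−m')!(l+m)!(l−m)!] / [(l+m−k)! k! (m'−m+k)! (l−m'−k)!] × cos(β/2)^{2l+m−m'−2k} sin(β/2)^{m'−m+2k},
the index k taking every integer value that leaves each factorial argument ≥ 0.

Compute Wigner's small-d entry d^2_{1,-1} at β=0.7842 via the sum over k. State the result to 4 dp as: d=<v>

d^2_{1,-1}(β=0.7842) via Wigner's sum:
c=cos(0.7842/2)=0.924109, s=sin(0.7842/2)=0.382130; N=√[6·1·1·6]=6.000000
The bounds max(0,m−m')=0 and min(l+m,l−m')=1 give 2 terms
  k=0: (−1)^2·6.0000/(2)·0.9241^2·0.3821^2 = +0.374101
  k=1: (−1)^3·6.0000/(6)·0.9241^0·0.3821^4 = -0.021323
d^2_{1,-1}(0.7842) = +0.374101 -0.021323 = +0.352779

d=0.3528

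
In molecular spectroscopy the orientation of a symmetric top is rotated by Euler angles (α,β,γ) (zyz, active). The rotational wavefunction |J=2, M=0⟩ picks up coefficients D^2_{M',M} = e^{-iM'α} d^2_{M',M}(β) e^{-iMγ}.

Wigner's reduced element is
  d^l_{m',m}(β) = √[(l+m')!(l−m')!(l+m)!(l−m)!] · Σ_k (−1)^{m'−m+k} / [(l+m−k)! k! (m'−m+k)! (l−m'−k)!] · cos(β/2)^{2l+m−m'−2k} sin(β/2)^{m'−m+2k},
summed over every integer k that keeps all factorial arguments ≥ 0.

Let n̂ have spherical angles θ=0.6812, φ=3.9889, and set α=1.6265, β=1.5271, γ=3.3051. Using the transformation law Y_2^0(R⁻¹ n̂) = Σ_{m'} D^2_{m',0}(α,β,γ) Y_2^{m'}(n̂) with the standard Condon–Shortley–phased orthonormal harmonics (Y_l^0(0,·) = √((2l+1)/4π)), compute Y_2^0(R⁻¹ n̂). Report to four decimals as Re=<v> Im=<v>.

Need the full column D^2_{m',0} for m'=−2..2 at α=1.6265, β=1.5271, γ=3.3051.
cos(β/2)=0.722386, sin(β/2)=0.691490
d^2_{-2,0}: single k=2 term ⇒ +0.611204;  D = -0.607415-0.067952i
d^2_{-1,0}: k∈[1..2] ⇒ +0.638512 -0.585064 = +0.053449;  D = -0.002976+0.053366i
d^2_{0,0}: k∈[0..2] ⇒ +0.272318 -0.998092 +0.228636 = -0.497138;  D = -0.497138+0.000000i
d^2_{1,0}: k∈[0..1] ⇒ -0.638512 +0.585064 = -0.053449;  D = +0.002976+0.053366i
d^2_{2,0}: single k=0 term ⇒ +0.611204;  D = -0.607415+0.067952i
Y_2^{m'}(θ=0.6812,φ=3.9889) and Σ D·Y over m':
  (-0.6074-0.0680i)·(-0.0189-0.1520i)  (-0.0030+0.0534i)·(-0.2502+0.2832i)  (-0.4971+0.0000i)·(+0.2556+0.0000i)  (+0.0030+0.0534i)·(+0.2502+0.2832i)  (-0.6074+0.0680i)·(-0.0189+0.1520i)
Y_2^0(R⁻¹ n̂) = -0.153474+0.000000i

Re=-0.1535 Im=0.0000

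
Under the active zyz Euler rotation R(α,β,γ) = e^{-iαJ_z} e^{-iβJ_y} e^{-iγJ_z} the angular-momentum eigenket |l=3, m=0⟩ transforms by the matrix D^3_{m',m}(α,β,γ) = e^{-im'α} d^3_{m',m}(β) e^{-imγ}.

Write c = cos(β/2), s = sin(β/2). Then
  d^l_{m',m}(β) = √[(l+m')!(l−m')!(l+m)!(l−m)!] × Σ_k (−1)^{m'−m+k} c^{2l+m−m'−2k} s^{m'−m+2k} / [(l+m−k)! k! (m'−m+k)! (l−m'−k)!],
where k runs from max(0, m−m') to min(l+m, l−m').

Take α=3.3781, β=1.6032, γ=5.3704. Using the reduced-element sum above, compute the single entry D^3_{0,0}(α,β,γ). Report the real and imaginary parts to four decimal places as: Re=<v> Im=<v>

Re=0.0485 Im=0.0000

First d^3_{0,0}(β=1.6032), then the phase factors e^{-i(0)α} and e^{-i(0)γ}:
c=cos(1.6032/2)=0.695558, s=sin(1.6032/2)=0.718470; N=√[6·6·6·6]=36.000000
Admissible k: 0..3 (factorial args all ≥0)
  k=0: (−1)^0·36.0000/(36)·0.6956^6·0.7185^0 = +0.113240
  k=1: (−1)^1·36.0000/(4)·0.6956^4·0.7185^2 = -1.087410
  k=2: (−1)^2·36.0000/(4)·0.6956^2·0.7185^4 = +1.160229
  k=3: (−1)^3·36.0000/(36)·0.6956^0·0.7185^6 = -0.137547
d^3_{0,0}(1.6032) = +0.113240 -1.087410 +1.160229 -0.137547 = +0.048512
Phases: e^{-i·(0)·3.3781}=+1.000000+0.000000i, e^{-i·(0)·5.3704}=+1.000000+0.000000i ⇒ D=+0.048512+0.000000i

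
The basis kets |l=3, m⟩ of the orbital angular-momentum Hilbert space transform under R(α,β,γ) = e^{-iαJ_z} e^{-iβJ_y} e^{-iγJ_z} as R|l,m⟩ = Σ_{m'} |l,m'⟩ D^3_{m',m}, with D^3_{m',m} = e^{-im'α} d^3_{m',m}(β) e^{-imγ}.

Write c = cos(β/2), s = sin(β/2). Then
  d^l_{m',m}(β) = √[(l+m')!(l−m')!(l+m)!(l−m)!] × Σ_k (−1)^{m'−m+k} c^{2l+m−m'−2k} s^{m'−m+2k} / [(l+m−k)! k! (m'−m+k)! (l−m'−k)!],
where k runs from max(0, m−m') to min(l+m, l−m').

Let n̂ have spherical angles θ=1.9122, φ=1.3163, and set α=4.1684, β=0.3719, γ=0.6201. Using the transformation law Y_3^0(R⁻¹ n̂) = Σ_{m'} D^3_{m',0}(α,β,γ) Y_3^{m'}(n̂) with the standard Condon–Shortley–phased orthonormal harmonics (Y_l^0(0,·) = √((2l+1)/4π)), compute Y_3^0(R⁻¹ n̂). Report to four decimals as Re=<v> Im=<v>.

Re=0.2273 Im=0.0000

Need the full column D^3_{m',0} for m'=−3..3 at α=4.1684, β=0.3719, γ=0.6201.
cos(β/2)=0.982761, sin(β/2)=0.184880
d^3_{-3,0}: single k=3 term ⇒ +0.026824;  D = +0.026774-0.001640i
d^3_{-2,0}: k∈[2..3] ⇒ +0.174636 -0.006180 = +0.168455;  D = -0.078210+0.149199i
d^3_{-1,0}: k∈[1..3] ⇒ +0.587112 -0.062334 +0.000735 = +0.525513;  D = -0.271981-0.449656i
d^3_{0,0}: k∈[0..3] ⇒ +0.900923 -0.286956 +0.010155 -0.000040 = +0.624082;  D = +0.624082+0.000000i
d^3_{1,0}: k∈[0..2] ⇒ -0.587112 +0.062334 -0.000735 = -0.525513;  D = +0.271981-0.449656i
d^3_{2,0}: k∈[0..1] ⇒ +0.174636 -0.006180 = +0.168455;  D = -0.078210-0.149199i
d^3_{3,0}: single k=0 term ⇒ -0.026824;  D = -0.026774-0.001640i
Y_3^{m'}(θ=1.9122,φ=1.3163) and Σ D·Y over m':
  (+0.0268-0.0016i)·(-0.2414+0.2522i)  (-0.0782+0.1492i)·(+0.2653+0.1480i)  (-0.2720-0.4497i)·(-0.0337+0.1295i)  (+0.6241+0.0000i)·(+0.3048+0.0000i)  (+0.2720-0.4497i)·(+0.0337+0.1295i)  (-0.0782-0.1492i)·(+0.2653-0.1480i)  (-0.0268-0.0016i)·(+0.2414+0.2522i)
Y_3^0(R⁻¹ n̂) = +0.227266-0.000000i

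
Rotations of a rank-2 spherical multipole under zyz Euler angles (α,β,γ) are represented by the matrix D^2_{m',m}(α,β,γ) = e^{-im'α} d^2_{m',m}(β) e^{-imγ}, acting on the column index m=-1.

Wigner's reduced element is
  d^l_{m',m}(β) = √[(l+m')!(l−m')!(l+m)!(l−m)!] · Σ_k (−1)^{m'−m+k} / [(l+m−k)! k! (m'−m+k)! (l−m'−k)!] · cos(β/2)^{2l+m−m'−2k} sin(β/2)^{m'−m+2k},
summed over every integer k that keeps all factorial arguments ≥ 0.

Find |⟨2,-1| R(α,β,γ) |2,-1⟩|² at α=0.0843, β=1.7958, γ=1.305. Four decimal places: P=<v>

First d^2_{-1,-1}(β=1.7958), then the phase factors e^{-i(-1)α} and e^{-i(-1)γ}:
Half-angle: c=0.623254, s=0.782020. N=√(1·6·1·6)=6.000000
k∈{0,1} keeps every argument non-negative
  k=0: (−1)^0·6.0000/(6)·0.6233^4·0.7820^0 = +0.150890
  k=1: (−1)^1·6.0000/(2)·0.6233^2·0.7820^2 = -0.712666
d^2_{-1,-1}(1.7958) = +0.150890 -0.712666 = -0.561777
|D^2_{-1,-1}|² = |d^2_{-1,-1}(β)|² = (-0.561777)² = 0.315593 (the z-rotation phases have unit modulus)

P=0.3156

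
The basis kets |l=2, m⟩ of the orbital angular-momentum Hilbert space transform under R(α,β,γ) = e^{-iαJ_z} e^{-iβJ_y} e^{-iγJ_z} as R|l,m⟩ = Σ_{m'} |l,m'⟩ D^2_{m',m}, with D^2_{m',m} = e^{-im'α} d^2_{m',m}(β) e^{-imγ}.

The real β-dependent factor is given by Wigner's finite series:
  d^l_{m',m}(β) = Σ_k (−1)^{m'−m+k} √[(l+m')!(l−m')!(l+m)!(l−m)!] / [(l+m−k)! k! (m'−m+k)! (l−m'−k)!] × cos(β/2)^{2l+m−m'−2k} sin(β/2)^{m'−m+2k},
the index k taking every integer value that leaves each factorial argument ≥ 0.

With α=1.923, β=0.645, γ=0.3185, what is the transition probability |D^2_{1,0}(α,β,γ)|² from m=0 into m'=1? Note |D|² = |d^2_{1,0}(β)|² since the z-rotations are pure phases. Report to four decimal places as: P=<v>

P=0.3462

D^2_{1,0}(1.923,0.645,0.3185) = e^{-i·1·1.923}·d^2_{1,0}(0.645)·e^{-i·0·0.3185}. Compute d first:
Half-angle: c=0.948446, s=0.316939. N=√(6·1·2·2)=4.898979
k∈{0,1} keeps every argument non-negative
  k=0: (−1)^1·4.8990/(2)·0.9484^3·0.3169^1 = -0.662352
  k=1: (−1)^2·4.8990/(2)·0.9484^1·0.3169^3 = +0.073963
d^2_{1,0}(0.645) = -0.662352 +0.073963 = -0.588389
|D^2_{1,0}|² = |d^2_{1,0}(β)|² = (-0.588389)² = 0.346202 (the z-rotation phases have unit modulus)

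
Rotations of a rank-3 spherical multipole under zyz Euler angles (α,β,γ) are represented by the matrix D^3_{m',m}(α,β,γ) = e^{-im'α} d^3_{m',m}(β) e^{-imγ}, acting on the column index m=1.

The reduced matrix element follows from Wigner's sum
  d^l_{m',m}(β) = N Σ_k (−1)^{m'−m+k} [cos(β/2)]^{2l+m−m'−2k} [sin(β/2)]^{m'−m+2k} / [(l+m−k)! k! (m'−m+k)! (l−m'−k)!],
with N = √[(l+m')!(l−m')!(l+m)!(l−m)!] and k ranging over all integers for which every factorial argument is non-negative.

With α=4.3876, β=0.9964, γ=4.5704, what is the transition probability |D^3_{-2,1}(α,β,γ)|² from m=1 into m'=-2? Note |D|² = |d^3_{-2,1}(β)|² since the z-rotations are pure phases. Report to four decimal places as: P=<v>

P=0.1589

Split into d^3_{-2,1}(β=0.9964) × two z-phases.
Half-angle: c=0.878444, s=0.477845. N=√(1·120·24·2)=75.894664
k∈{3,4} keeps every argument non-negative
  k=3: (−1)^0·75.8947/(12)·0.8784^3·0.4778^3 = +0.467772
  k=4: (−1)^1·75.8947/(24)·0.8784^1·0.4778^5 = -0.069207
d^3_{-2,1}(0.9964) = +0.467772 -0.069207 = +0.398565
|D^3_{-2,1}|² = |d^3_{-2,1}(β)|² = (+0.398565)² = 0.158854 (the z-rotation phases have unit modulus)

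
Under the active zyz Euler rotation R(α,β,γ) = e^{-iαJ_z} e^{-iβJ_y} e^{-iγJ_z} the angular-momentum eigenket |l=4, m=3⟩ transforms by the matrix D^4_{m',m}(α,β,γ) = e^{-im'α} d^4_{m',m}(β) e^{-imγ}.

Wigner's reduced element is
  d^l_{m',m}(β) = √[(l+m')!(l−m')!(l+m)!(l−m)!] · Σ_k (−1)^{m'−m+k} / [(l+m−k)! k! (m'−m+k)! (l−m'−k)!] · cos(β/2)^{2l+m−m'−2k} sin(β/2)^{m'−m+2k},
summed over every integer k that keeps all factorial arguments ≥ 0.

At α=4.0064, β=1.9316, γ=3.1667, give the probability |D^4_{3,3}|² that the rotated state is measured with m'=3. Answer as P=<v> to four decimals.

P=0.0223

D^4_{3,3}(4.0064,1.9316,3.1667) = e^{-i·3·4.0064}·d^4_{3,3}(1.9316)·e^{-i·3·3.1667}. Compute d first:
Half-angle: c=0.568759, s=0.822504. N=√(5040·1·5040·1)=5040.000000
Admissible k: 0..1 (factorial args all ≥0)
  k=0: (−1)^0·5040.0000/(5040)·0.5688^8·0.8225^0 = +0.010950
  k=1: (−1)^1·5040.0000/(720)·0.5688^6·0.8225^2 = -0.160304
d^4_{3,3}(1.9316) = +0.010950 -0.160304 = -0.149354
|D^4_{3,3}|² = |d^4_{3,3}(β)|² = (-0.149354)² = 0.022307 (the z-rotation phases have unit modulus)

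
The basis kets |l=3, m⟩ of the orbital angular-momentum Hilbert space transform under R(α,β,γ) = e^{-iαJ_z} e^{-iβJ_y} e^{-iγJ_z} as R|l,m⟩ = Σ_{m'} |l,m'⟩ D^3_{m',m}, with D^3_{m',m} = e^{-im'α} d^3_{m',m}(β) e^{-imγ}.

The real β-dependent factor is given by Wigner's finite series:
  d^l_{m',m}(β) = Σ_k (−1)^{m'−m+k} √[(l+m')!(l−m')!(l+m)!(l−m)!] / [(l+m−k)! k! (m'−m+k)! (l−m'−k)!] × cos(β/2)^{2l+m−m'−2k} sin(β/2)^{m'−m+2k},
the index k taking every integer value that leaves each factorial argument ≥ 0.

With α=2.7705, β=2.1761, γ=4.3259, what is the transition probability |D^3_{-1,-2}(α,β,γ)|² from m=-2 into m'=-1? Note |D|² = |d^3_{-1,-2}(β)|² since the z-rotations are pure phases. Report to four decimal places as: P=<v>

Split into d^3_{-1,-2}(β=2.1761) × two z-phases.
c=cos(2.1761/2)=0.464213, s=sin(2.1761/2)=0.885723; N=√[2·24·1·120]=75.894664
The bounds max(0,m−m')=0 and min(l+m,l−m')=1 give 2 terms
  k=0: (−1)^1·75.8947/(24)·0.4642^5·0.8857^1 = -0.060379
  k=1: (−1)^2·75.8947/(12)·0.4642^3·0.8857^3 = +0.439620
d^3_{-1,-2}(2.1761) = -0.060379 +0.439620 = +0.379241
|D^3_{-1,-2}|² = |d^3_{-1,-2}(β)|² = (+0.379241)² = 0.143824 (the z-rotation phases have unit modulus)

P=0.1438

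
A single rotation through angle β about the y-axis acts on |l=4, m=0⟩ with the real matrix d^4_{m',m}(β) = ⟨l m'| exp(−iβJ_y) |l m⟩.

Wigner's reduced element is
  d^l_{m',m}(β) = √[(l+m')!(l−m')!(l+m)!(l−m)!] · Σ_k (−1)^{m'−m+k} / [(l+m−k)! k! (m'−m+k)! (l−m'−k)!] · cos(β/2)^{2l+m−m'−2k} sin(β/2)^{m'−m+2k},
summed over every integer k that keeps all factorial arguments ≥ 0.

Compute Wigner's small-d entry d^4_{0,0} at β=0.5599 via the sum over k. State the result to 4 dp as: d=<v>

d^4_{0,0}(β=0.5599) via Wigner's sum:
Half-angle: c=0.961069, s=0.276308. N=√(24·24·24·24)=576.000000
Admissible k: 0..4 (factorial args all ≥0)
  k=0: (−1)^0·576.0000/(576)·0.9611^8·0.2763^0 = +0.727843
  k=1: (−1)^1·576.0000/(36)·0.9611^6·0.2763^2 = -0.962573
  k=2: (−1)^2·576.0000/(16)·0.9611^4·0.2763^4 = +0.179016
  k=3: (−1)^3·576.0000/(36)·0.9611^2·0.2763^6 = -0.006576
  k=4: (−1)^4·576.0000/(576)·0.9611^0·0.2763^8 = +0.000034
d^4_{0,0}(0.5599) = +0.727843 -0.962573 +0.179016 -0.006576 +0.000034 = -0.062257

d=-0.0623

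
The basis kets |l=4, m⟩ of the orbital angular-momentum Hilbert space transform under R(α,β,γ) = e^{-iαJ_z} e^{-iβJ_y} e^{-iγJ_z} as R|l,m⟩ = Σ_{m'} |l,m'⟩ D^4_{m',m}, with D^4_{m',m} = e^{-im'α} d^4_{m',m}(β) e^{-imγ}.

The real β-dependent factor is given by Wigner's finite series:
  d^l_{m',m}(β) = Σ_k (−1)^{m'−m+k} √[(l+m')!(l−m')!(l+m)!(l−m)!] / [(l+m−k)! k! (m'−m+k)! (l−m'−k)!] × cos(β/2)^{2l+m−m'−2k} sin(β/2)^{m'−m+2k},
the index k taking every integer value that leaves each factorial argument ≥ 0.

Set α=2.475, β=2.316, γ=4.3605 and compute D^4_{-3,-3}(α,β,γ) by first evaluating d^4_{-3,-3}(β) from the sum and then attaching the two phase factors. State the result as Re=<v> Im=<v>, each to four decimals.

First d^4_{-3,-3}(β=2.316), then the phase factors e^{-i(-3)α} and e^{-i(-3)γ}:
Half-angle: c=0.401172, s=0.916003. N=√(1·5040·1·5040)=5040.000000
k: max(0,(-3)−(-3))=0 … min(4+(-3),4−(-3))=1
  k=0: (−1)^0·5040.0000/(5040)·0.4012^8·0.9160^0 = +0.000671
  k=1: (−1)^1·5040.0000/(720)·0.4012^6·0.9160^2 = -0.024484
d^4_{-3,-3}(2.316) = +0.000671 -0.024484 = -0.023813
D = (+0.415945+0.909390i)·(-0.023813)·(+0.870229+0.492647i) = +0.002049-0.023725i

Re=0.0020 Im=-0.0237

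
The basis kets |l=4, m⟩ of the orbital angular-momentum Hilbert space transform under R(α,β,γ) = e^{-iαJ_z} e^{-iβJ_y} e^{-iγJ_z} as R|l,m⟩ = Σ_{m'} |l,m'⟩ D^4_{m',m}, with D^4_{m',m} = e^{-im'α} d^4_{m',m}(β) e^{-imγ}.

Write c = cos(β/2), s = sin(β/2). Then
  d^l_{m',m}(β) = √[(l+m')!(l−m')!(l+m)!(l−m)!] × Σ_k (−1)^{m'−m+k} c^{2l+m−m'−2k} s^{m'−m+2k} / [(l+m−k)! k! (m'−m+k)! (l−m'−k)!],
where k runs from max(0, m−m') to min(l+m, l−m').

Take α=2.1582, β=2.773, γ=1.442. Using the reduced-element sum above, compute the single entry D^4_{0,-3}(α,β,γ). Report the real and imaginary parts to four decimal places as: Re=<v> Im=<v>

First d^4_{0,-3}(β=2.773), then the phase factors e^{-i(0)α} and e^{-i(-3)γ}:
c=cos(2.773/2)=0.183255, s=sin(2.773/2)=0.983065; N=√[24·24·1·5040]=1703.830978
The bounds max(0,m−m')=0 and min(l+m,l−m')=1 give 2 terms
  k=0: (−1)^3·1703.8310/(144)·0.1833^5·0.9831^3 = -0.002323
  k=1: (−1)^4·1703.8310/(144)·0.1833^3·0.9831^5 = +0.066856
d^4_{0,-3}(2.773) = -0.002323 +0.066856 = +0.064533
Phases: e^{-i·(0)·2.1582}=+1.000000+0.000000i, e^{-i·(-3)·1.442}=-0.376846-0.926276i ⇒ D=-0.024319-0.059775i

Re=-0.0243 Im=-0.0598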